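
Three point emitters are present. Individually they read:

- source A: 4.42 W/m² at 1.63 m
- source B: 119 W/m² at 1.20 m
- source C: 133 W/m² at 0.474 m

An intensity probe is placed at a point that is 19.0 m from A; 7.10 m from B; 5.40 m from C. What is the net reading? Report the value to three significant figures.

4.46 W/m²

By superposition, sum each source's inverse-square contribution:
A: 4.42 × (1.63/19.0)² = 0.03253 W/m²
B: 119 × (1.20/7.10)² = 3.399 W/m²
C: 133 × (0.474/5.40)² = 1.025 W/m²
Total = 0.03253 + 3.399 + 1.025 = 4.457 W/m².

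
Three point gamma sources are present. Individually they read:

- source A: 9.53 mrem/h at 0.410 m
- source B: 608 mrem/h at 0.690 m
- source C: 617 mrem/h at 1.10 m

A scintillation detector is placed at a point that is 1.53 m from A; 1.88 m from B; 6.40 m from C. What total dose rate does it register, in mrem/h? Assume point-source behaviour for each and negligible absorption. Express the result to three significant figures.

Each source contributes Iᵢ·(dᵢ/rᵢ)²; contributions add.
A: 9.53 × (0.410/1.53)² = 0.6843 mrem/h
B: 608 × (0.690/1.88)² = 81.90 mrem/h
C: 617 × (1.10/6.40)² = 18.23 mrem/h
Total = 0.6843 + 81.90 + 18.23 = 100.8 mrem/h.

101 mrem/h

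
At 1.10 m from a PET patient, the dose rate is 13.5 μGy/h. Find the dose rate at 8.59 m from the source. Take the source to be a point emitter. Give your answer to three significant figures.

0.221 μGy/h

Since intensity falls as 1/r², the rate at 8.59 m is
(1.10/8.59)² = 0.01640, so 13.5 × 0.01640 = 0.2214 μGy/h.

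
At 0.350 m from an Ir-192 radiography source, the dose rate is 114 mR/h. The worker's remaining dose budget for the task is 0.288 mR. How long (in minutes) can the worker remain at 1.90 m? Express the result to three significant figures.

4.47 min

Since intensity falls as 1/r², rate at 1.90 m:
114 × (0.350/1.90)² = 114 × 0.03393 = 3.868 mR/h.
Stay time = 0.288 mR ÷ 3.868 mR/h = 0.07446 h = 4.468 min.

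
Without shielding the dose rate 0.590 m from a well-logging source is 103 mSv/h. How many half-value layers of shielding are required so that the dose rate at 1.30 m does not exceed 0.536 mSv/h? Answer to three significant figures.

5.31 half-value layers

At 1.30 m, distance alone gives (0.590/1.30)² = 0.2060, so 103 × 0.2060 = 21.22 mSv/h.
Further attenuation needed: 21.22/0.536 = 39.59.
n = log₂(39.59) = 5.307 half-value layers.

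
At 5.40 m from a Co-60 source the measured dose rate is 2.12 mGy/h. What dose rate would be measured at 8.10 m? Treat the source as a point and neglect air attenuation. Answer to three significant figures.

Using I₁d₁² = I₂d₂², scaling from 5.40 m to 8.10 m:
(5.40/8.10)² = 0.4444, so 2.12 × 0.4444 = 0.9421 mGy/h.

0.942 mGy/h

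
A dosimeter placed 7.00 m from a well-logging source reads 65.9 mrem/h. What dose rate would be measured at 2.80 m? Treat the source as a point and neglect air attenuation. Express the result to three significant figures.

412 mrem/h

Applying the 1/r² law, scaling from 7.00 m to 2.80 m:
(7.00/2.80)² = 6.250, so 65.9 × 6.250 = 411.9 mrem/h.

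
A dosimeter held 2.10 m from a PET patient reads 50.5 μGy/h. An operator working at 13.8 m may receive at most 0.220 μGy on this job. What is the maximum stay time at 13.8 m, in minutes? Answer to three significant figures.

11.3 min

Since intensity falls as 1/r², rate at 13.8 m:
50.5 × (2.10/13.8)² = 50.5 × 0.02316 = 1.170 μGy/h.
Stay time = 0.220 μGy ÷ 1.170 μGy/h = 0.1880 h = 11.28 min.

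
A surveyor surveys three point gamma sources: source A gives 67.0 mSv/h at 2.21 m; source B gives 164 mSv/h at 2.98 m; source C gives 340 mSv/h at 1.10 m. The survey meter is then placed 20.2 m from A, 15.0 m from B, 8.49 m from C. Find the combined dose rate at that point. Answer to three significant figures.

13.0 mSv/h

By superposition, sum each source's inverse-square contribution:
A: 67.0 × (2.21/20.2)² = 0.8020 mSv/h
B: 164 × (2.98/15.0)² = 6.473 mSv/h
C: 340 × (1.10/8.49)² = 5.708 mSv/h
Total = 0.8020 + 6.473 + 5.708 = 12.98 mSv/h.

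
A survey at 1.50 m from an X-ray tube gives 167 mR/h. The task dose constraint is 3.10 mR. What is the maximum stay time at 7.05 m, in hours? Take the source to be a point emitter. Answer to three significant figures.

0.410 h

Applying the 1/r² law, rate at 7.05 m:
(1.50/7.05)² = 0.04527, so 167 × 0.04527 = 7.560 mR/h.
Stay time = 3.10 mR ÷ 7.560 mR/h = 0.4101 h.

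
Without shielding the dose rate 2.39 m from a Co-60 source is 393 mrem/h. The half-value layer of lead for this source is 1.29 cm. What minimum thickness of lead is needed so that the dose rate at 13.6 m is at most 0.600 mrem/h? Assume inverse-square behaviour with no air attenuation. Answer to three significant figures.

5.60 cm

At 13.6 m, distance alone gives 393 × (2.39/13.6)² = 393 × 0.03088 = 12.14 mrem/h.
Further attenuation needed: 12.14/0.600 = 20.23.
n = log₂(20.23) = 4.338 half-value layers.
Thickness = 4.338 × 1.29 cm = 5.596 cm.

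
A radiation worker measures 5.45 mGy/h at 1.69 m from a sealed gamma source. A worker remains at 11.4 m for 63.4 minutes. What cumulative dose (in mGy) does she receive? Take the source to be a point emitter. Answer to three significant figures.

Intensity scales as (d₁/d₂)², so rate at 11.4 m:
5.45 × (1.69/11.4)² = 5.45 × 0.02198 = 0.1198 mGy/h.
Dose = rate × time = 0.1198 mGy/h × 1.057 h = 0.1266 mGy.

0.127 mGy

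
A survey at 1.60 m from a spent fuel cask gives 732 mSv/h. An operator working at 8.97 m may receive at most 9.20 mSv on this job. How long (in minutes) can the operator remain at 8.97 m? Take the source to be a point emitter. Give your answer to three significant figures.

23.7 min

Intensity scales as (d₁/d₂)², so rate at 8.97 m:
732 × (1.60/8.97)² = 732 × 0.03182 = 23.29 mSv/h.
Stay time = 9.20 mSv ÷ 23.29 mSv/h = 0.3950 h = 23.70 min.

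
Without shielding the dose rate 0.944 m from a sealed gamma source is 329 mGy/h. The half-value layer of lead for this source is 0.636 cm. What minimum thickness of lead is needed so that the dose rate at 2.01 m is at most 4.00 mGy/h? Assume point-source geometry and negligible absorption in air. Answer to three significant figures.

2.66 cm

At 2.01 m, distance alone gives (0.944/2.01)² = 0.2206, so 329 × 0.2206 = 72.58 mGy/h.
Further attenuation needed: 72.58/4.00 = 18.14.
n = log₂(18.14) = 4.181 half-value layers.
Thickness = 4.181 × 0.636 cm = 2.659 cm.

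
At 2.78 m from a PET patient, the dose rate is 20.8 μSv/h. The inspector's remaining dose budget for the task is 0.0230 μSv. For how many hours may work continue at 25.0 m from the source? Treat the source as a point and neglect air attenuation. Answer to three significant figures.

Intensity scales as (d₁/d₂)², so rate at 25.0 m:
20.8 × (2.78/25.0)² = 20.8 × 0.01237 = 0.2573 μSv/h.
Stay time = 0.0230 μSv ÷ 0.2573 μSv/h = 0.08939 h.

0.0894 h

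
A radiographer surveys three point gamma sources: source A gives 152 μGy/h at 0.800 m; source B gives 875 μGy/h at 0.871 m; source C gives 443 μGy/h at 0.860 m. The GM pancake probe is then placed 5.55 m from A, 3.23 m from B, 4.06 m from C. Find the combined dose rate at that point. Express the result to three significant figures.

Each source contributes Iᵢ·(dᵢ/rᵢ)²; contributions add.
A: 152 × (0.800/5.55)² = 3.158 μGy/h
B: 875 × (0.871/3.23)² = 63.63 μGy/h
C: 443 × (0.860/4.06)² = 19.88 μGy/h
Total = 3.158 + 63.63 + 19.88 = 86.67 μGy/h.

86.7 μGy/h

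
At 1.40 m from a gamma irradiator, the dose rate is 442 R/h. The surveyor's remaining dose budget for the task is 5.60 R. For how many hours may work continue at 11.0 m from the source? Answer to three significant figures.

0.782 h

Using I₁d₁² = I₂d₂², rate at 11.0 m:
442 × (1.40/11.0)² = 442 × 0.01620 = 7.160 R/h.
Stay time = 5.60 R ÷ 7.160 R/h = 0.7821 h.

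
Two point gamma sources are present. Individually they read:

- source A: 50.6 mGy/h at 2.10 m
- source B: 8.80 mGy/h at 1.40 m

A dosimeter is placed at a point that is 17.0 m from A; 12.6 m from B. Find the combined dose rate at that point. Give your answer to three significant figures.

By superposition, sum each source's inverse-square contribution:
A: 50.6 × (2.10/17.0)² = 0.7721 mGy/h
B: 8.80 × (1.40/12.6)² = 0.1086 mGy/h
Total = 0.7721 + 0.1086 = 0.8807 mGy/h.

0.881 mGy/h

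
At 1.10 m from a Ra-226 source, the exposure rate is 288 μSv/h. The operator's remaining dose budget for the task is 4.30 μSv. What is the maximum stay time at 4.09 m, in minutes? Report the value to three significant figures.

By the inverse-square law, rate at 4.09 m:
288 × (1.10/4.09)² = 288 × 0.07233 = 20.83 μSv/h.
Stay time = 4.30 μSv ÷ 20.83 μSv/h = 0.2064 h = 12.38 min.

12.4 min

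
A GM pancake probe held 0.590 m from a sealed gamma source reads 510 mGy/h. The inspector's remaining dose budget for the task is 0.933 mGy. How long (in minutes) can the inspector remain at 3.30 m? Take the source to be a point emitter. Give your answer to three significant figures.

3.43 min

Intensity scales as (d₁/d₂)², so rate at 3.30 m:
510 × (0.590/3.30)² = 510 × 0.03197 = 16.30 mGy/h.
Stay time = 0.933 mGy ÷ 16.30 mGy/h = 0.05724 h = 3.434 min.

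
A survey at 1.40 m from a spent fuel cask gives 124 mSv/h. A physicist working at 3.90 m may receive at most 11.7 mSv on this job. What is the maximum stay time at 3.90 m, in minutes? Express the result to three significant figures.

43.9 min

Applying the 1/r² law, rate at 3.90 m:
124 × (1.40/3.90)² = 124 × 0.1289 = 15.98 mSv/h.
Stay time = 11.7 mSv ÷ 15.98 mSv/h = 0.7322 h = 43.93 min.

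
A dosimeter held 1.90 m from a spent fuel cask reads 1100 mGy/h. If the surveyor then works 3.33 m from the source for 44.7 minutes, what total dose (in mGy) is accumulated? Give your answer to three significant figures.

Intensity scales as (d₁/d₂)², so rate at 3.33 m:
(1.90/3.33)² = 0.3256, so 1100 × 0.3256 = 358.2 mGy/h.
Dose = rate × time = 358.2 mGy/h × 0.7450 h = 266.9 mGy.

267 mGy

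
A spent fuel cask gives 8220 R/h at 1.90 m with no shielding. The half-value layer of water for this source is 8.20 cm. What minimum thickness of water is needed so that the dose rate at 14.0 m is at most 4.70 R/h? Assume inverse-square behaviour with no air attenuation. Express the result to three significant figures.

41.1 cm

At 14.0 m, distance alone gives 8220 × (1.90/14.0)² = 8220 × 0.01842 = 151.4 R/h.
Further attenuation needed: 151.4/4.70 = 32.21.
n = log₂(32.21) = 5.009 half-value layers.
Thickness = 5.009 × 8.20 cm = 41.07 cm.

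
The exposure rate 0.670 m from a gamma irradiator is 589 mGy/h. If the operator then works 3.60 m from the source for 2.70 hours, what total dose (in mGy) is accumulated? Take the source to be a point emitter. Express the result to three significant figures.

Since intensity falls as 1/r², rate at 3.60 m:
589 × (0.670/3.60)² = 589 × 0.03464 = 20.40 mGy/h.
Dose = rate × time = 20.40 mGy/h × 2.700 h = 55.08 mGy.

55.1 mGy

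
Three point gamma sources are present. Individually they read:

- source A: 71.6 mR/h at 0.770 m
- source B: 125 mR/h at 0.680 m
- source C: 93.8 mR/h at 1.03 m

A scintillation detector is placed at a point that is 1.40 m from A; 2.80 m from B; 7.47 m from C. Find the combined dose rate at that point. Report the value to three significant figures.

30.8 mR/h

By superposition, sum each source's inverse-square contribution:
A: 71.6 × (0.770/1.40)² = 21.66 mR/h
B: 125 × (0.680/2.80)² = 7.372 mR/h
C: 93.8 × (1.03/7.47)² = 1.783 mR/h
Total = 21.66 + 7.372 + 1.783 = 30.82 mR/h.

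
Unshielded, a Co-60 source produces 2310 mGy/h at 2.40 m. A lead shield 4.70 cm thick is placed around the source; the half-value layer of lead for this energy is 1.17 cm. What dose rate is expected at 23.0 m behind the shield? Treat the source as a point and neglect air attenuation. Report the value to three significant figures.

Distance alone: 2310 × (2.40/23.0)² = 2310 × 0.01089 = 25.16 mGy/h.
Shield: 4.70/1.17 = 4.017 half-value layers → attenuation 2^(−4.017) = 0.06177.
Combined: 25.16 × 0.06177 = 1.554 mGy/h.

1.55 mGy/h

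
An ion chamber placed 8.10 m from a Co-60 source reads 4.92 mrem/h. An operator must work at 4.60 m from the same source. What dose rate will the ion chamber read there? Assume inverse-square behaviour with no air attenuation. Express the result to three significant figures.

15.3 mrem/h

By the inverse-square law, scaling from 8.10 m to 4.60 m:
(8.10/4.60)² = 3.101, so 4.92 × 3.101 = 15.26 mrem/h.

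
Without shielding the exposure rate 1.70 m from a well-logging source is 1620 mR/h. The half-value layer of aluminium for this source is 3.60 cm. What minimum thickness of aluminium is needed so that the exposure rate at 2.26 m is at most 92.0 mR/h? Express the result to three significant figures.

11.9 cm

At 2.26 m, distance alone gives (1.70/2.26)² = 0.5658, so 1620 × 0.5658 = 916.6 mR/h.
Further attenuation needed: 916.6/92.0 = 9.963.
n = log₂(9.963) = 3.317 half-value layers.
Thickness = 3.317 × 3.60 cm = 11.94 cm.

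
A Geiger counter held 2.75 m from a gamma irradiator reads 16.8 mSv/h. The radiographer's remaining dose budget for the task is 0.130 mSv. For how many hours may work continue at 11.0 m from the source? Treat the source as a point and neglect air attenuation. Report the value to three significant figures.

Applying the 1/r² law, rate at 11.0 m:
16.8 × (2.75/11.0)² = 16.8 × 0.06250 = 1.050 mSv/h.
Stay time = 0.130 mSv ÷ 1.050 mSv/h = 0.1238 h.

0.124 h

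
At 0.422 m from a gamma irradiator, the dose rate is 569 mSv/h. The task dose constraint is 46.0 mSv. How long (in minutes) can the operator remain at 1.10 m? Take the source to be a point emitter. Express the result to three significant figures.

33.0 min

Since intensity falls as 1/r², rate at 1.10 m:
569 × (0.422/1.10)² = 569 × 0.1472 = 83.76 mSv/h.
Stay time = 46.0 mSv ÷ 83.76 mSv/h = 0.5492 h = 32.95 min.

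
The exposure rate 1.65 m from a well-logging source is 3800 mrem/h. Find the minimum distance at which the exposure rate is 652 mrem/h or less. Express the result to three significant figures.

Since intensity falls as 1/r², d₂ = d₁·√(I₁/I₂).
I₁/I₂ = 3800/652 = 5.828, so d₂ = 1.65 × √5.828 = 3.983 m.

3.98 m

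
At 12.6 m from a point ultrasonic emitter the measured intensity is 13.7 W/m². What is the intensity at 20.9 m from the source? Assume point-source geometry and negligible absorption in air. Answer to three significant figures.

4.98 W/m²

Using I₁d₁² = I₂d₂², scaling from 12.6 m to 20.9 m:
13.7 × (12.6/20.9)² = 13.7 × 0.3635 = 4.980 W/m².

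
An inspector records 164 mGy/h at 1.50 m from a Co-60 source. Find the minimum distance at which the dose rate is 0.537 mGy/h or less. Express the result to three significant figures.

Using I₁d₁² = I₂d₂², d₂ = d₁·√(I₁/I₂).
I₁/I₂ = 164/0.537 = 305.4, so d₂ = 1.50 × √305.4 = 26.21 m.

26.2 m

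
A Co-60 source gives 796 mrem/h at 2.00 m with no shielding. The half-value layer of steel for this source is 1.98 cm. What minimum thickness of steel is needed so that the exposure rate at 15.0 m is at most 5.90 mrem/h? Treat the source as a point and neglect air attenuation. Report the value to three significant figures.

At 15.0 m, distance alone gives 796 × (2.00/15.0)² = 796 × 0.01778 = 14.15 mrem/h.
Further attenuation needed: 14.15/5.90 = 2.398.
n = log₂(2.398) = 1.262 half-value layers.
Thickness = 1.262 × 1.98 cm = 2.499 cm.

2.50 cm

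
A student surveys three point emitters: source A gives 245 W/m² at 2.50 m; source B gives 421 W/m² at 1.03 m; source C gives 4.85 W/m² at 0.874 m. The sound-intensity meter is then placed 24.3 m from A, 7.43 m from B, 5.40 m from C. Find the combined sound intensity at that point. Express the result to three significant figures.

10.8 W/m²

By superposition, sum each source's inverse-square contribution:
A: 245 × (2.50/24.3)² = 2.593 W/m²
B: 421 × (1.03/7.43)² = 8.091 W/m²
C: 4.85 × (0.874/5.40)² = 0.1271 W/m²
Total = 2.593 + 8.091 + 0.1271 = 10.81 W/m².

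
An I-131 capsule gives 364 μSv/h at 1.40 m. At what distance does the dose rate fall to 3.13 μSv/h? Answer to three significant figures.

15.1 m

Intensity scales as (d₁/d₂)², so d₂ = d₁·√(I₁/I₂).
I₁/I₂ = 364/3.13 = 116.3, so d₂ = 1.40 × √116.3 = 15.10 m.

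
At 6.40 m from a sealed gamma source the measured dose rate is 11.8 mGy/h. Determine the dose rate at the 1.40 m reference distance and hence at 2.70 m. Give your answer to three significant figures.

Since intensity falls as 1/r²,
At 1.40 m: (6.40/1.40)² = 20.90, so 11.8 × 20.90 = 246.6 mGy/h
At 2.70 m: (1.40/2.70)² = 0.2689, so 246.6 × 0.2689 = 66.31 mGy/h.

247 mGy/h; 66.3 mGy/h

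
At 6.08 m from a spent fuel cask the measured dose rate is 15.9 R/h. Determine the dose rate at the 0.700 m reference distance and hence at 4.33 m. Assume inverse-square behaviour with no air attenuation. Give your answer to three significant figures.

Intensity scales as (d₁/d₂)², so
At 0.700 m: 15.9 × (6.08/0.700)² = 15.9 × 75.44 = 1199 R/h
At 4.33 m: 1199 × (0.700/4.33)² = 1199 × 0.02613 = 31.33 R/h.

1200 R/h; 31.3 R/h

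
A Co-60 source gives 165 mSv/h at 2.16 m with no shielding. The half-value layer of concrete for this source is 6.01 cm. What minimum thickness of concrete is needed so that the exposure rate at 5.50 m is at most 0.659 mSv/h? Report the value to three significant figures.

At 5.50 m, distance alone gives (2.16/5.50)² = 0.1542, so 165 × 0.1542 = 25.44 mSv/h.
Further attenuation needed: 25.44/0.659 = 38.60.
n = log₂(38.60) = 5.271 half-value layers.
Thickness = 5.271 × 6.01 cm = 31.68 cm.

31.7 cm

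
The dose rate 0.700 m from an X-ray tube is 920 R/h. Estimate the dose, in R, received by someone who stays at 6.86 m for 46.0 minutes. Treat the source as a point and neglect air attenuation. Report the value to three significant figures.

7.34 R

By the inverse-square law, rate at 6.86 m:
920 × (0.700/6.86)² = 920 × 0.01041 = 9.577 R/h.
Dose = rate × time = 9.577 R/h × 0.7667 h = 7.343 R.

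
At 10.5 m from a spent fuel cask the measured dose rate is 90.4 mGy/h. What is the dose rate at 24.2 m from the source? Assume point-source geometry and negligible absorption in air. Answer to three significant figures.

17.0 mGy/h

By the inverse-square law, scaling from 10.5 m to 24.2 m:
90.4 × (10.5/24.2)² = 90.4 × 0.1883 = 17.02 mGy/h.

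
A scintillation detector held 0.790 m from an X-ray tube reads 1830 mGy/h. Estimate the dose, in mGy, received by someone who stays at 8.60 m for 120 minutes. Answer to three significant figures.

Intensity scales as (d₁/d₂)², so rate at 8.60 m:
1830 × (0.790/8.60)² = 1830 × 0.008438 = 15.44 mGy/h.
Dose = rate × time = 15.44 mGy/h × 2.000 h = 30.88 mGy.

30.9 mGy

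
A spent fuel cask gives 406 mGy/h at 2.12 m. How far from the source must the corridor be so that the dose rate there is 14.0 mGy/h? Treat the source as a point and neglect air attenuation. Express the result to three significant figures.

Using I₁d₁² = I₂d₂², d₂ = d₁·√(I₁/I₂).
I₁/I₂ = 406/14.0 = 29.00, so d₂ = 2.12 × √29.00 = 11.42 m.

11.4 m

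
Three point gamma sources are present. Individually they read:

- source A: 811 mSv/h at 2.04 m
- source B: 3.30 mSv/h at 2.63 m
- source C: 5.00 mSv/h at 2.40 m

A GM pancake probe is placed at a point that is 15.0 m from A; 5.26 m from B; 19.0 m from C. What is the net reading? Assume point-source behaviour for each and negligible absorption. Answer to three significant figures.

15.9 mSv/h

Each source contributes Iᵢ·(dᵢ/rᵢ)²; contributions add.
A: 811 × (2.04/15.0)² = 15.00 mSv/h
B: 3.30 × (2.63/5.26)² = 0.8250 mSv/h
C: 5.00 × (2.40/19.0)² = 0.07978 mSv/h
Total = 15.00 + 0.8250 + 0.07978 = 15.90 mSv/h.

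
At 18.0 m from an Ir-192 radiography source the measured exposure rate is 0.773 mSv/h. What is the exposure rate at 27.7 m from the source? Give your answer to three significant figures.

Intensity scales as (d₁/d₂)², so scaling from 18.0 m to 27.7 m:
(18.0/27.7)² = 0.4223, so 0.773 × 0.4223 = 0.3264 mSv/h.

0.326 mSv/h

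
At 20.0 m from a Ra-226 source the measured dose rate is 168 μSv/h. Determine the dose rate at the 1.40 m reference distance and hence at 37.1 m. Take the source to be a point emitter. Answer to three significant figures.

34300 μSv/h; 48.8 μSv/h

Intensity scales as (d₁/d₂)², so
At 1.40 m: (20.0/1.40)² = 204.1, so 168 × 204.1 = 34290 μSv/h
At 37.1 m: 34290 × (1.40/37.1)² = 34290 × 0.001424 = 48.83 μSv/h.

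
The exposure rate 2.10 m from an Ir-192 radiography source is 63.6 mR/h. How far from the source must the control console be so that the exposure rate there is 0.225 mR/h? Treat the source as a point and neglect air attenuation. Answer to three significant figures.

35.3 m

Since intensity falls as 1/r², d₂ = d₁·√(I₁/I₂).
I₁/I₂ = 63.6/0.225 = 282.7, so d₂ = 2.10 × √282.7 = 35.31 m.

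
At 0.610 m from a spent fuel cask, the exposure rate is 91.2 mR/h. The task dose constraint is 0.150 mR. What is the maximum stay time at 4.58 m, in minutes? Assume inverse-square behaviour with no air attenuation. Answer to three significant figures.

Using I₁d₁² = I₂d₂², rate at 4.58 m:
91.2 × (0.610/4.58)² = 91.2 × 0.01774 = 1.618 mR/h.
Stay time = 0.150 mR ÷ 1.618 mR/h = 0.09271 h = 5.563 min.

5.56 min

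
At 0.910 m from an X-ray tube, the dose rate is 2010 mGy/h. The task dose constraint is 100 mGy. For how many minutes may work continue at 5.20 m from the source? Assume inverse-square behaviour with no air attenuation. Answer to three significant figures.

Using I₁d₁² = I₂d₂², rate at 5.20 m:
(0.910/5.20)² = 0.03062, so 2010 × 0.03062 = 61.55 mGy/h.
Stay time = 100 mGy ÷ 61.55 mGy/h = 1.625 h = 97.50 min.

97.5 min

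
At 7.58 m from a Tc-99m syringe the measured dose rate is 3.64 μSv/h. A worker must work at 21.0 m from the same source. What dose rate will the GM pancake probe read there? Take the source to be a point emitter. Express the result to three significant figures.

0.474 μSv/h

Intensity scales as (d₁/d₂)², so scaling from 7.58 m to 21.0 m:
3.64 × (7.58/21.0)² = 3.64 × 0.1303 = 0.4743 μSv/h.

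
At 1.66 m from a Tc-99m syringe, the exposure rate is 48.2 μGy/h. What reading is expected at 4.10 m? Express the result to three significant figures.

7.90 μGy/h

Using I₁d₁² = I₂d₂², the rate at 4.10 m is
(1.66/4.10)² = 0.1639, so 48.2 × 0.1639 = 7.900 μGy/h.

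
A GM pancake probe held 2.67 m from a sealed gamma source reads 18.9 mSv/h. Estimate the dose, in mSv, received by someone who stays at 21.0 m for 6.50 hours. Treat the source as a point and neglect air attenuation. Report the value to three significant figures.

Using I₁d₁² = I₂d₂², rate at 21.0 m:
(2.67/21.0)² = 0.01617, so 18.9 × 0.01617 = 0.3056 mSv/h.
Dose = rate × time = 0.3056 mSv/h × 6.500 h = 1.986 mSv.

1.99 mSv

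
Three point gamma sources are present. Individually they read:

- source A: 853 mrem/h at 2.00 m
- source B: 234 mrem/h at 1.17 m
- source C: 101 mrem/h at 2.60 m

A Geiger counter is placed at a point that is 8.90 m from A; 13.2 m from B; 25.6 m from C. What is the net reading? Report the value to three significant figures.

46.0 mrem/h

Each source contributes Iᵢ·(dᵢ/rᵢ)²; contributions add.
A: 853 × (2.00/8.90)² = 43.08 mrem/h
B: 234 × (1.17/13.2)² = 1.838 mrem/h
C: 101 × (2.60/25.6)² = 1.042 mrem/h
Total = 43.08 + 1.838 + 1.042 = 45.96 mrem/h.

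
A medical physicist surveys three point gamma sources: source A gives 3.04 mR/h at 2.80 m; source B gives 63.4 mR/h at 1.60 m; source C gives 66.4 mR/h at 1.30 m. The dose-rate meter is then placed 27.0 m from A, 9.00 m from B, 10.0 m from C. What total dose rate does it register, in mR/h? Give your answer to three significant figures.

3.16 mR/h

By superposition, sum each source's inverse-square contribution:
A: 3.04 × (2.80/27.0)² = 0.03269 mR/h
B: 63.4 × (1.60/9.00)² = 2.004 mR/h
C: 66.4 × (1.30/10.0)² = 1.122 mR/h
Total = 0.03269 + 2.004 + 1.122 = 3.159 mR/h.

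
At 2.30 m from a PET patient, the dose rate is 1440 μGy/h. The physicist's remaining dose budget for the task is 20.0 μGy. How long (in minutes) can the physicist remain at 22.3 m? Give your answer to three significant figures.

Intensity scales as (d₁/d₂)², so rate at 22.3 m:
1440 × (2.30/22.3)² = 1440 × 0.01064 = 15.32 μGy/h.
Stay time = 20.0 μGy ÷ 15.32 μGy/h = 1.305 h = 78.30 min.

78.3 min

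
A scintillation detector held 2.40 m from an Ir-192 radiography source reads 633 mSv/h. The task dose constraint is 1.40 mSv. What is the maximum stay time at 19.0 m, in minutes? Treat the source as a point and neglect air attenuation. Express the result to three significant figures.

Intensity scales as (d₁/d₂)², so rate at 19.0 m:
(2.40/19.0)² = 0.01596, so 633 × 0.01596 = 10.10 mSv/h.
Stay time = 1.40 mSv ÷ 10.10 mSv/h = 0.1386 h = 8.316 min.

8.32 min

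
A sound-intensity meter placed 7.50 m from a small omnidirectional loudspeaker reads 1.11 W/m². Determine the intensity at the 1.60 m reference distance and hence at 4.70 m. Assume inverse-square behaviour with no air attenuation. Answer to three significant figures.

By the inverse-square law,
At 1.60 m: (7.50/1.60)² = 21.97, so 1.11 × 21.97 = 24.39 W/m²
At 4.70 m: 24.39 × (1.60/4.70)² = 24.39 × 0.1159 = 2.827 W/m².

24.4 W/m²; 2.83 W/m²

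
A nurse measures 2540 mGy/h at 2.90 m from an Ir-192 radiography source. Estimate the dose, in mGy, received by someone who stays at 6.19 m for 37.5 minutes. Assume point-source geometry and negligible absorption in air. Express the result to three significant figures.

348 mGy

Since intensity falls as 1/r², rate at 6.19 m:
(2.90/6.19)² = 0.2195, so 2540 × 0.2195 = 557.5 mGy/h.
Dose = rate × time = 557.5 mGy/h × 0.6250 h = 348.4 mGy.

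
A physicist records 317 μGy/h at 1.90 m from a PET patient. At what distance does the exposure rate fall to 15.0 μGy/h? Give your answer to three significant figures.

Using I₁d₁² = I₂d₂², d₂ = d₁·√(I₁/I₂).
I₁/I₂ = 317/15.0 = 21.13, so d₂ = 1.90 × √21.13 = 8.734 m.

8.73 m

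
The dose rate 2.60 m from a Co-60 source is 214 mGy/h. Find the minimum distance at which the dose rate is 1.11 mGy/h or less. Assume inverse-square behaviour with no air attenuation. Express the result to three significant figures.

Applying the 1/r² law, d₂ = d₁·√(I₁/I₂).
I₁/I₂ = 214/1.11 = 192.8, so d₂ = 2.60 × √192.8 = 36.10 m.

36.1 m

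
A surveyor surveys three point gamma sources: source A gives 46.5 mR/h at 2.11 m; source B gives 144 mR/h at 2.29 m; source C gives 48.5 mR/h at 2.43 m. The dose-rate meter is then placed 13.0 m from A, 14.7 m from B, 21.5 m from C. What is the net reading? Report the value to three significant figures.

5.34 mR/h

By superposition, sum each source's inverse-square contribution:
A: 46.5 × (2.11/13.0)² = 1.225 mR/h
B: 144 × (2.29/14.7)² = 3.495 mR/h
C: 48.5 × (2.43/21.5)² = 0.6196 mR/h
Total = 1.225 + 3.495 + 0.6196 = 5.340 mR/h.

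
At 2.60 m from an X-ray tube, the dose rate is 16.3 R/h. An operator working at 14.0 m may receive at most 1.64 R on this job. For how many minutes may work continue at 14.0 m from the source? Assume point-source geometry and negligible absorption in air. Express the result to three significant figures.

Applying the 1/r² law, rate at 14.0 m:
(2.60/14.0)² = 0.03449, so 16.3 × 0.03449 = 0.5622 R/h.
Stay time = 1.64 R ÷ 0.5622 R/h = 2.917 h = 175.0 min.

175 min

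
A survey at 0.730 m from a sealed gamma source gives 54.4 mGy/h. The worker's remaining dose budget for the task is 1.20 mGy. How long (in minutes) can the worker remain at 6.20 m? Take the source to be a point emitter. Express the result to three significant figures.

95.5 min

By the inverse-square law, rate at 6.20 m:
54.4 × (0.730/6.20)² = 54.4 × 0.01386 = 0.7540 mGy/h.
Stay time = 1.20 mGy ÷ 0.7540 mGy/h = 1.592 h = 95.52 min.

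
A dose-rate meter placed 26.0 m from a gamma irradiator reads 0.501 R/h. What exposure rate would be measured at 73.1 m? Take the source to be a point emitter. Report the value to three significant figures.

Using I₁d₁² = I₂d₂², scaling from 26.0 m to 73.1 m:
(26.0/73.1)² = 0.1265, so 0.501 × 0.1265 = 0.06338 R/h.

0.0634 R/h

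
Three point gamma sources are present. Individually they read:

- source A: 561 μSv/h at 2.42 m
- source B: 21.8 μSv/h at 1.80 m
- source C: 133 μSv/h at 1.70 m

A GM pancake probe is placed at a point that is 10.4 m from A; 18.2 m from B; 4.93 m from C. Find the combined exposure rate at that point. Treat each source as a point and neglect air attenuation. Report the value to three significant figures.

Each source contributes Iᵢ·(dᵢ/rᵢ)²; contributions add.
A: 561 × (2.42/10.4)² = 30.38 μSv/h
B: 21.8 × (1.80/18.2)² = 0.2132 μSv/h
C: 133 × (1.70/4.93)² = 15.81 μSv/h
Total = 30.38 + 0.2132 + 15.81 = 46.40 μSv/h.

46.4 μSv/h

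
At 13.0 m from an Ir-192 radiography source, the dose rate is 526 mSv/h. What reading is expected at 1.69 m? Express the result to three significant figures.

Using I₁d₁² = I₂d₂², the rate at 1.69 m is
(13.0/1.69)² = 59.17, so 526 × 59.17 = 31120 mSv/h.

31100 mSv/h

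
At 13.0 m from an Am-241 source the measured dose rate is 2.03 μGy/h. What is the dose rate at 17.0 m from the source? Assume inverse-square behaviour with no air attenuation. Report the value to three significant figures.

Intensity scales as (d₁/d₂)², so scaling from 13.0 m to 17.0 m:
(13.0/17.0)² = 0.5848, so 2.03 × 0.5848 = 1.187 μGy/h.

1.19 μGy/h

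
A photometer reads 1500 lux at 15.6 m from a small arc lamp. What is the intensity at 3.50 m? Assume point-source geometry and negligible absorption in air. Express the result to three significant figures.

29800 lux

Applying the 1/r² law, the rate at 3.50 m is
(15.6/3.50)² = 19.87, so 1500 × 19.87 = 29800 lux.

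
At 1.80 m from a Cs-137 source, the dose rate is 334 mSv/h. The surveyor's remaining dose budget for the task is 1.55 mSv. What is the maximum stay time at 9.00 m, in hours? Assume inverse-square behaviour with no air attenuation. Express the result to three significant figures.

Applying the 1/r² law, rate at 9.00 m:
334 × (1.80/9.00)² = 334 × 0.04000 = 13.36 mSv/h.
Stay time = 1.55 mSv ÷ 13.36 mSv/h = 0.1160 h.

0.116 h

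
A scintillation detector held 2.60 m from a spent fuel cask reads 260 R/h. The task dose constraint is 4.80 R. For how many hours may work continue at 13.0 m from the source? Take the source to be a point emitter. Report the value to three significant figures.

Intensity scales as (d₁/d₂)², so rate at 13.0 m:
260 × (2.60/13.0)² = 260 × 0.04000 = 10.40 R/h.
Stay time = 4.80 R ÷ 10.40 R/h = 0.4615 h.

0.462 h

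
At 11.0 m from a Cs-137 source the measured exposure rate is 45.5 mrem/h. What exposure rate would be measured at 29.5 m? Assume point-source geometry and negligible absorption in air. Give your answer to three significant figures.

By the inverse-square law, scaling from 11.0 m to 29.5 m:
45.5 × (11.0/29.5)² = 45.5 × 0.1390 = 6.325 mrem/h.

6.33 mrem/h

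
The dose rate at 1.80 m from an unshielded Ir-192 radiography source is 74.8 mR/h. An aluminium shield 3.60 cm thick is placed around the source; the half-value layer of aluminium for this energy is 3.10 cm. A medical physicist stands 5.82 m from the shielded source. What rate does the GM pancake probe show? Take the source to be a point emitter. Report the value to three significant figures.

Distance alone: (1.80/5.82)² = 0.09565, so 74.8 × 0.09565 = 7.155 mR/h.
Shield: 3.60/3.10 = 1.161 half-value layers → attenuation 2^(−1.161) = 0.4472.
Combined: 7.155 × 0.4472 = 3.200 mR/h.

3.20 mR/h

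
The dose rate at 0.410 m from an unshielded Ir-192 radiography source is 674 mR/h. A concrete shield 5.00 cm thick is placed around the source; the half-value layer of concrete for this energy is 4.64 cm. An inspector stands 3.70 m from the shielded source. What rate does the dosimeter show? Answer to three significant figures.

Distance alone: (0.410/3.70)² = 0.01228, so 674 × 0.01228 = 8.277 mR/h.
Shield: 5.00/4.64 = 1.078 half-value layers → attenuation 2^(−1.078) = 0.4737.
Combined: 8.277 × 0.4737 = 3.921 mR/h.

3.92 mR/h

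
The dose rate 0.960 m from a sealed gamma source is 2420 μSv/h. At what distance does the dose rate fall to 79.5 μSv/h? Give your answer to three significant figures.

5.30 m

By the inverse-square law, d₂ = d₁·√(I₁/I₂).
I₁/I₂ = 2420/79.5 = 30.44, so d₂ = 0.960 × √30.44 = 5.297 m.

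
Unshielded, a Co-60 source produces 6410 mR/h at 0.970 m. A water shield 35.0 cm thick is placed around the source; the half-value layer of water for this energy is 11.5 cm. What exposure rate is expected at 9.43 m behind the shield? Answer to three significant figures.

Distance alone: (0.970/9.43)² = 0.01058, so 6410 × 0.01058 = 67.82 mR/h.
Shield: 35.0/11.5 = 3.043 half-value layers → attenuation 2^(−3.043) = 0.1213.
Combined: 67.82 × 0.1213 = 8.227 mR/h.

8.23 mR/h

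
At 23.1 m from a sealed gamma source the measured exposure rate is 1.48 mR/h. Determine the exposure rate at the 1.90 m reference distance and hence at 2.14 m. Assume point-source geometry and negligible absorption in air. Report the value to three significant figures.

By the inverse-square law,
At 1.90 m: 1.48 × (23.1/1.90)² = 1.48 × 147.8 = 218.7 mR/h
At 2.14 m: 218.7 × (1.90/2.14)² = 218.7 × 0.7883 = 172.4 mR/h.

219 mR/h; 172 mR/h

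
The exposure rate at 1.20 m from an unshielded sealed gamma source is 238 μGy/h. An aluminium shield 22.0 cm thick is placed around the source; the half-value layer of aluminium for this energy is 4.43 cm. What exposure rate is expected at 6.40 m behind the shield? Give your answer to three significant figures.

Distance alone: 238 × (1.20/6.40)² = 238 × 0.03516 = 8.368 μGy/h.
Shield: 22.0/4.43 = 4.966 half-value layers → attenuation 2^(−4.966) = 0.03200.
Combined: 8.368 × 0.03200 = 0.2678 μGy/h.

0.268 μGy/h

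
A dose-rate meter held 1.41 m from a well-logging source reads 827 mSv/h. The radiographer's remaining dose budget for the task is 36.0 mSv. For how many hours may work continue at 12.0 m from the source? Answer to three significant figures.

3.15 h

Intensity scales as (d₁/d₂)², so rate at 12.0 m:
827 × (1.41/12.0)² = 827 × 0.01381 = 11.42 mSv/h.
Stay time = 36.0 mSv ÷ 11.42 mSv/h = 3.152 h.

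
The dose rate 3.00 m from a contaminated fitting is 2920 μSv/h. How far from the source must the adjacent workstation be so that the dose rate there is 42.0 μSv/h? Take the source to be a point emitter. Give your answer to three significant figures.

Applying the 1/r² law, d₂ = d₁·√(I₁/I₂).
I₁/I₂ = 2920/42.0 = 69.52, so d₂ = 3.00 × √69.52 = 25.01 m.

25.0 m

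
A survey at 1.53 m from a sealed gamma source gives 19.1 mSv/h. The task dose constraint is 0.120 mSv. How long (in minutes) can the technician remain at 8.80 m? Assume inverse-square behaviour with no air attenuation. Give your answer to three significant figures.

By the inverse-square law, rate at 8.80 m:
(1.53/8.80)² = 0.03023, so 19.1 × 0.03023 = 0.5774 mSv/h.
Stay time = 0.120 mSv ÷ 0.5774 mSv/h = 0.2078 h = 12.47 min.

12.5 min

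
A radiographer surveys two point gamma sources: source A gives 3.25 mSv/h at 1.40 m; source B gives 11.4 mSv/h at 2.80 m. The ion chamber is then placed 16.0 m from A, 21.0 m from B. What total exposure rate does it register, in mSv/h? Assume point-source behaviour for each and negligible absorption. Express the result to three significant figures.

0.228 mSv/h

By superposition, sum each source's inverse-square contribution:
A: 3.25 × (1.40/16.0)² = 0.02488 mSv/h
B: 11.4 × (2.80/21.0)² = 0.2027 mSv/h
Total = 0.02488 + 0.2027 = 0.2276 mSv/h.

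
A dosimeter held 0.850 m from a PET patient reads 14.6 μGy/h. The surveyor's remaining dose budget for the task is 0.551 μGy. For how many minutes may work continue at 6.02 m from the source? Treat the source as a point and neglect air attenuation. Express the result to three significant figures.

114 min

Intensity scales as (d₁/d₂)², so rate at 6.02 m:
14.6 × (0.850/6.02)² = 14.6 × 0.01994 = 0.2911 μGy/h.
Stay time = 0.551 μGy ÷ 0.2911 μGy/h = 1.893 h = 113.6 min.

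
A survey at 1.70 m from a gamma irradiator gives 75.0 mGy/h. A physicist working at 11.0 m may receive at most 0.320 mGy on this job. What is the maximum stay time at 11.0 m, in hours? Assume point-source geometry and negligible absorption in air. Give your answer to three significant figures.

Intensity scales as (d₁/d₂)², so rate at 11.0 m:
(1.70/11.0)² = 0.02388, so 75.0 × 0.02388 = 1.791 mGy/h.
Stay time = 0.320 mGy ÷ 1.791 mGy/h = 0.1787 h.

0.179 h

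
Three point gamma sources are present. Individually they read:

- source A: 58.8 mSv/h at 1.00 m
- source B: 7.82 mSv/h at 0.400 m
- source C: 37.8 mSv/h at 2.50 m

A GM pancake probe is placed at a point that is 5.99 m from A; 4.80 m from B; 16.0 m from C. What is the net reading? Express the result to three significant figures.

2.62 mSv/h

Each source contributes Iᵢ·(dᵢ/rᵢ)²; contributions add.
A: 58.8 × (1.00/5.99)² = 1.639 mSv/h
B: 7.82 × (0.400/4.80)² = 0.05431 mSv/h
C: 37.8 × (2.50/16.0)² = 0.9229 mSv/h
Total = 1.639 + 0.05431 + 0.9229 = 2.616 mSv/h.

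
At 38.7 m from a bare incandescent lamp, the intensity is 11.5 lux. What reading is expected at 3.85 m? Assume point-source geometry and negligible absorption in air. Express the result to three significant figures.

1160 lux

By the inverse-square law, the rate at 3.85 m is
(38.7/3.85)² = 101.0, so 11.5 × 101.0 = 1162 lux.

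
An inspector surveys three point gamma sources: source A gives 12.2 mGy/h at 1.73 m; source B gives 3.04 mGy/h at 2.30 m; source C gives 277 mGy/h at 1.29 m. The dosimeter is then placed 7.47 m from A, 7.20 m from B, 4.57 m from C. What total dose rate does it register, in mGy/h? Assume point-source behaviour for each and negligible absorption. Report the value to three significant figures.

Each source contributes Iᵢ·(dᵢ/rᵢ)²; contributions add.
A: 12.2 × (1.73/7.47)² = 0.6544 mGy/h
B: 3.04 × (2.30/7.20)² = 0.3102 mGy/h
C: 277 × (1.29/4.57)² = 22.07 mGy/h
Total = 0.6544 + 0.3102 + 22.07 = 23.03 mGy/h.

23.0 mGy/h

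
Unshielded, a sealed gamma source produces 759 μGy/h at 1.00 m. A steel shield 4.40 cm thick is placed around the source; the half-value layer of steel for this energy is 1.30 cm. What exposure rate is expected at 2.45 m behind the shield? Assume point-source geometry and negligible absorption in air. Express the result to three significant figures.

12.1 μGy/h

Distance alone: 759 × (1.00/2.45)² = 759 × 0.1666 = 126.4 μGy/h.
Shield: 4.40/1.30 = 3.385 half-value layers → attenuation 2^(−3.385) = 0.09572.
Combined: 126.4 × 0.09572 = 12.10 μGy/h.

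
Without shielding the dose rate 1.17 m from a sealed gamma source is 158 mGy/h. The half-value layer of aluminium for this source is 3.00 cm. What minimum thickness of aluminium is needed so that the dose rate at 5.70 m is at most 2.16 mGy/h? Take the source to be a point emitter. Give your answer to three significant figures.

At 5.70 m, distance alone gives 158 × (1.17/5.70)² = 158 × 0.04213 = 6.657 mGy/h.
Further attenuation needed: 6.657/2.16 = 3.082.
n = log₂(3.082) = 1.624 half-value layers.
Thickness = 1.624 × 3.00 cm = 4.872 cm.

4.87 cm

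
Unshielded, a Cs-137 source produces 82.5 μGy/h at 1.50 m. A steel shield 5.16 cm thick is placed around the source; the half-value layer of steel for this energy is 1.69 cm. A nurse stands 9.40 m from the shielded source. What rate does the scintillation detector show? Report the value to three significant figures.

0.253 μGy/h

Distance alone: 82.5 × (1.50/9.40)² = 82.5 × 0.02546 = 2.100 μGy/h.
Shield: 5.16/1.69 = 3.053 half-value layers → attenuation 2^(−3.053) = 0.1205.
Combined: 2.100 × 0.1205 = 0.2530 μGy/h.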